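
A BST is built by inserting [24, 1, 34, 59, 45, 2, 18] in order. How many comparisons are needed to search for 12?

Search path for 12: 24 -> 1 -> 2 -> 18
Found: False
Comparisons: 4


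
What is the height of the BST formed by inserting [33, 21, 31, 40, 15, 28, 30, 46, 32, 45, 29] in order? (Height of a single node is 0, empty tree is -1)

Insertion order: [33, 21, 31, 40, 15, 28, 30, 46, 32, 45, 29]
Tree (level-order array): [33, 21, 40, 15, 31, None, 46, None, None, 28, 32, 45, None, None, 30, None, None, None, None, 29]
Compute height bottom-up (empty subtree = -1):
  height(15) = 1 + max(-1, -1) = 0
  height(29) = 1 + max(-1, -1) = 0
  height(30) = 1 + max(0, -1) = 1
  height(28) = 1 + max(-1, 1) = 2
  height(32) = 1 + max(-1, -1) = 0
  height(31) = 1 + max(2, 0) = 3
  height(21) = 1 + max(0, 3) = 4
  height(45) = 1 + max(-1, -1) = 0
  height(46) = 1 + max(0, -1) = 1
  height(40) = 1 + max(-1, 1) = 2
  height(33) = 1 + max(4, 2) = 5
Height = 5


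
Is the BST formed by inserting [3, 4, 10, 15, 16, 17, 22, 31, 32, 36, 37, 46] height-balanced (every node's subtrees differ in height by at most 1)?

Tree (level-order array): [3, None, 4, None, 10, None, 15, None, 16, None, 17, None, 22, None, 31, None, 32, None, 36, None, 37, None, 46]
Definition: a tree is height-balanced if, at every node, |h(left) - h(right)| <= 1 (empty subtree has height -1).
Bottom-up per-node check:
  node 46: h_left=-1, h_right=-1, diff=0 [OK], height=0
  node 37: h_left=-1, h_right=0, diff=1 [OK], height=1
  node 36: h_left=-1, h_right=1, diff=2 [FAIL (|-1-1|=2 > 1)], height=2
  node 32: h_left=-1, h_right=2, diff=3 [FAIL (|-1-2|=3 > 1)], height=3
  node 31: h_left=-1, h_right=3, diff=4 [FAIL (|-1-3|=4 > 1)], height=4
  node 22: h_left=-1, h_right=4, diff=5 [FAIL (|-1-4|=5 > 1)], height=5
  node 17: h_left=-1, h_right=5, diff=6 [FAIL (|-1-5|=6 > 1)], height=6
  node 16: h_left=-1, h_right=6, diff=7 [FAIL (|-1-6|=7 > 1)], height=7
  node 15: h_left=-1, h_right=7, diff=8 [FAIL (|-1-7|=8 > 1)], height=8
  node 10: h_left=-1, h_right=8, diff=9 [FAIL (|-1-8|=9 > 1)], height=9
  node 4: h_left=-1, h_right=9, diff=10 [FAIL (|-1-9|=10 > 1)], height=10
  node 3: h_left=-1, h_right=10, diff=11 [FAIL (|-1-10|=11 > 1)], height=11
Node 36 violates the condition: |-1 - 1| = 2 > 1.
Result: Not balanced


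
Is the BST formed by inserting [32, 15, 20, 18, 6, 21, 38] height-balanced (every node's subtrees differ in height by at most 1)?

Tree (level-order array): [32, 15, 38, 6, 20, None, None, None, None, 18, 21]
Definition: a tree is height-balanced if, at every node, |h(left) - h(right)| <= 1 (empty subtree has height -1).
Bottom-up per-node check:
  node 6: h_left=-1, h_right=-1, diff=0 [OK], height=0
  node 18: h_left=-1, h_right=-1, diff=0 [OK], height=0
  node 21: h_left=-1, h_right=-1, diff=0 [OK], height=0
  node 20: h_left=0, h_right=0, diff=0 [OK], height=1
  node 15: h_left=0, h_right=1, diff=1 [OK], height=2
  node 38: h_left=-1, h_right=-1, diff=0 [OK], height=0
  node 32: h_left=2, h_right=0, diff=2 [FAIL (|2-0|=2 > 1)], height=3
Node 32 violates the condition: |2 - 0| = 2 > 1.
Result: Not balanced


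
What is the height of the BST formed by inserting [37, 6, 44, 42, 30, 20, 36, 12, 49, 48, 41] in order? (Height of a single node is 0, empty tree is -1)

Insertion order: [37, 6, 44, 42, 30, 20, 36, 12, 49, 48, 41]
Tree (level-order array): [37, 6, 44, None, 30, 42, 49, 20, 36, 41, None, 48, None, 12]
Compute height bottom-up (empty subtree = -1):
  height(12) = 1 + max(-1, -1) = 0
  height(20) = 1 + max(0, -1) = 1
  height(36) = 1 + max(-1, -1) = 0
  height(30) = 1 + max(1, 0) = 2
  height(6) = 1 + max(-1, 2) = 3
  height(41) = 1 + max(-1, -1) = 0
  height(42) = 1 + max(0, -1) = 1
  height(48) = 1 + max(-1, -1) = 0
  height(49) = 1 + max(0, -1) = 1
  height(44) = 1 + max(1, 1) = 2
  height(37) = 1 + max(3, 2) = 4
Height = 4


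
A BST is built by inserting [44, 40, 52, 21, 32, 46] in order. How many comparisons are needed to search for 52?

Search path for 52: 44 -> 52
Found: True
Comparisons: 2


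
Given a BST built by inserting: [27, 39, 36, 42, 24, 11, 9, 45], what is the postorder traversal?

Tree insertion order: [27, 39, 36, 42, 24, 11, 9, 45]
Tree (level-order array): [27, 24, 39, 11, None, 36, 42, 9, None, None, None, None, 45]
Postorder traversal: [9, 11, 24, 36, 45, 42, 39, 27]


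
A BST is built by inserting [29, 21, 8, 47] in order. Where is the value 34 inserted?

Starting tree (level order): [29, 21, 47, 8]
Insertion path: 29 -> 47
Result: insert 34 as left child of 47
Final tree (level order): [29, 21, 47, 8, None, 34]


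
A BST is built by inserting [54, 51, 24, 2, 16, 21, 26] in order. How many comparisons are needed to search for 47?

Search path for 47: 54 -> 51 -> 24 -> 26
Found: False
Comparisons: 4


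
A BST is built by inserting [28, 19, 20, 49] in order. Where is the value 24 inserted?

Starting tree (level order): [28, 19, 49, None, 20]
Insertion path: 28 -> 19 -> 20
Result: insert 24 as right child of 20
Final tree (level order): [28, 19, 49, None, 20, None, None, None, 24]


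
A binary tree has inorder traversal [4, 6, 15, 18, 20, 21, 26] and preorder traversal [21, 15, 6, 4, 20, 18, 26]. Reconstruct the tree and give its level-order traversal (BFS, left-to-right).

Inorder:  [4, 6, 15, 18, 20, 21, 26]
Preorder: [21, 15, 6, 4, 20, 18, 26]
Algorithm: preorder visits root first, so consume preorder in order;
for each root, split the current inorder slice at that value into
left-subtree inorder and right-subtree inorder, then recurse.
Recursive splits:
  root=21; inorder splits into left=[4, 6, 15, 18, 20], right=[26]
  root=15; inorder splits into left=[4, 6], right=[18, 20]
  root=6; inorder splits into left=[4], right=[]
  root=4; inorder splits into left=[], right=[]
  root=20; inorder splits into left=[18], right=[]
  root=18; inorder splits into left=[], right=[]
  root=26; inorder splits into left=[], right=[]
Reconstructed level-order: [21, 15, 26, 6, 20, 4, 18]


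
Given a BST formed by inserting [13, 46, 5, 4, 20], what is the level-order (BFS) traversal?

Tree insertion order: [13, 46, 5, 4, 20]
Tree (level-order array): [13, 5, 46, 4, None, 20]
BFS from the root, enqueuing left then right child of each popped node:
  queue [13] -> pop 13, enqueue [5, 46], visited so far: [13]
  queue [5, 46] -> pop 5, enqueue [4], visited so far: [13, 5]
  queue [46, 4] -> pop 46, enqueue [20], visited so far: [13, 5, 46]
  queue [4, 20] -> pop 4, enqueue [none], visited so far: [13, 5, 46, 4]
  queue [20] -> pop 20, enqueue [none], visited so far: [13, 5, 46, 4, 20]
Result: [13, 5, 46, 4, 20]


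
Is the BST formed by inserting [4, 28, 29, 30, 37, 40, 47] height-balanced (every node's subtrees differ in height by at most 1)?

Tree (level-order array): [4, None, 28, None, 29, None, 30, None, 37, None, 40, None, 47]
Definition: a tree is height-balanced if, at every node, |h(left) - h(right)| <= 1 (empty subtree has height -1).
Bottom-up per-node check:
  node 47: h_left=-1, h_right=-1, diff=0 [OK], height=0
  node 40: h_left=-1, h_right=0, diff=1 [OK], height=1
  node 37: h_left=-1, h_right=1, diff=2 [FAIL (|-1-1|=2 > 1)], height=2
  node 30: h_left=-1, h_right=2, diff=3 [FAIL (|-1-2|=3 > 1)], height=3
  node 29: h_left=-1, h_right=3, diff=4 [FAIL (|-1-3|=4 > 1)], height=4
  node 28: h_left=-1, h_right=4, diff=5 [FAIL (|-1-4|=5 > 1)], height=5
  node 4: h_left=-1, h_right=5, diff=6 [FAIL (|-1-5|=6 > 1)], height=6
Node 37 violates the condition: |-1 - 1| = 2 > 1.
Result: Not balanced


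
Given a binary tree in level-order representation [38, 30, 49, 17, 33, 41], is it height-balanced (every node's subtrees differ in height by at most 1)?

Tree (level-order array): [38, 30, 49, 17, 33, 41]
Definition: a tree is height-balanced if, at every node, |h(left) - h(right)| <= 1 (empty subtree has height -1).
Bottom-up per-node check:
  node 17: h_left=-1, h_right=-1, diff=0 [OK], height=0
  node 33: h_left=-1, h_right=-1, diff=0 [OK], height=0
  node 30: h_left=0, h_right=0, diff=0 [OK], height=1
  node 41: h_left=-1, h_right=-1, diff=0 [OK], height=0
  node 49: h_left=0, h_right=-1, diff=1 [OK], height=1
  node 38: h_left=1, h_right=1, diff=0 [OK], height=2
All nodes satisfy the balance condition.
Result: Balanced


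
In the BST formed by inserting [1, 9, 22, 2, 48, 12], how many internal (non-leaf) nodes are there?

Tree built from: [1, 9, 22, 2, 48, 12]
Tree (level-order array): [1, None, 9, 2, 22, None, None, 12, 48]
Rule: An internal node has at least one child.
Per-node child counts:
  node 1: 1 child(ren)
  node 9: 2 child(ren)
  node 2: 0 child(ren)
  node 22: 2 child(ren)
  node 12: 0 child(ren)
  node 48: 0 child(ren)
Matching nodes: [1, 9, 22]
Count of internal (non-leaf) nodes: 3


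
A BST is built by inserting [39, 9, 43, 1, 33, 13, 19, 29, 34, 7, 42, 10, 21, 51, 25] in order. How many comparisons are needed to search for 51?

Search path for 51: 39 -> 43 -> 51
Found: True
Comparisons: 3


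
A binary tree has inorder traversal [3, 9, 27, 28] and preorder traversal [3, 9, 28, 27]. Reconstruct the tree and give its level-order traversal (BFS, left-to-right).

Inorder:  [3, 9, 27, 28]
Preorder: [3, 9, 28, 27]
Algorithm: preorder visits root first, so consume preorder in order;
for each root, split the current inorder slice at that value into
left-subtree inorder and right-subtree inorder, then recurse.
Recursive splits:
  root=3; inorder splits into left=[], right=[9, 27, 28]
  root=9; inorder splits into left=[], right=[27, 28]
  root=28; inorder splits into left=[27], right=[]
  root=27; inorder splits into left=[], right=[]
Reconstructed level-order: [3, 9, 28, 27]


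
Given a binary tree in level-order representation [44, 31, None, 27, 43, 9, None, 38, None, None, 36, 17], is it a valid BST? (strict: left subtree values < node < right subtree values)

Level-order array: [44, 31, None, 27, 43, 9, None, 38, None, None, 36, 17]
Validate using subtree bounds (lo, hi): at each node, require lo < value < hi,
then recurse left with hi=value and right with lo=value.
Preorder trace (stopping at first violation):
  at node 44 with bounds (-inf, +inf): OK
  at node 31 with bounds (-inf, 44): OK
  at node 27 with bounds (-inf, 31): OK
  at node 9 with bounds (-inf, 27): OK
  at node 36 with bounds (9, 27): VIOLATION
Node 36 violates its bound: not (9 < 36 < 27).
Result: Not a valid BST


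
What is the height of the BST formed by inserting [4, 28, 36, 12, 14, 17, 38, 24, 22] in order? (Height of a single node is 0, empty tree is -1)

Insertion order: [4, 28, 36, 12, 14, 17, 38, 24, 22]
Tree (level-order array): [4, None, 28, 12, 36, None, 14, None, 38, None, 17, None, None, None, 24, 22]
Compute height bottom-up (empty subtree = -1):
  height(22) = 1 + max(-1, -1) = 0
  height(24) = 1 + max(0, -1) = 1
  height(17) = 1 + max(-1, 1) = 2
  height(14) = 1 + max(-1, 2) = 3
  height(12) = 1 + max(-1, 3) = 4
  height(38) = 1 + max(-1, -1) = 0
  height(36) = 1 + max(-1, 0) = 1
  height(28) = 1 + max(4, 1) = 5
  height(4) = 1 + max(-1, 5) = 6
Height = 6


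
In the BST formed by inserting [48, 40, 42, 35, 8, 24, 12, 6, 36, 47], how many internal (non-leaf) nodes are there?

Tree built from: [48, 40, 42, 35, 8, 24, 12, 6, 36, 47]
Tree (level-order array): [48, 40, None, 35, 42, 8, 36, None, 47, 6, 24, None, None, None, None, None, None, 12]
Rule: An internal node has at least one child.
Per-node child counts:
  node 48: 1 child(ren)
  node 40: 2 child(ren)
  node 35: 2 child(ren)
  node 8: 2 child(ren)
  node 6: 0 child(ren)
  node 24: 1 child(ren)
  node 12: 0 child(ren)
  node 36: 0 child(ren)
  node 42: 1 child(ren)
  node 47: 0 child(ren)
Matching nodes: [48, 40, 35, 8, 24, 42]
Count of internal (non-leaf) nodes: 6


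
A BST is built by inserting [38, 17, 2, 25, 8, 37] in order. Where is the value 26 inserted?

Starting tree (level order): [38, 17, None, 2, 25, None, 8, None, 37]
Insertion path: 38 -> 17 -> 25 -> 37
Result: insert 26 as left child of 37
Final tree (level order): [38, 17, None, 2, 25, None, 8, None, 37, None, None, 26]


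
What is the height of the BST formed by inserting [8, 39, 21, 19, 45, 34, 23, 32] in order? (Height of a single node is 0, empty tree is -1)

Insertion order: [8, 39, 21, 19, 45, 34, 23, 32]
Tree (level-order array): [8, None, 39, 21, 45, 19, 34, None, None, None, None, 23, None, None, 32]
Compute height bottom-up (empty subtree = -1):
  height(19) = 1 + max(-1, -1) = 0
  height(32) = 1 + max(-1, -1) = 0
  height(23) = 1 + max(-1, 0) = 1
  height(34) = 1 + max(1, -1) = 2
  height(21) = 1 + max(0, 2) = 3
  height(45) = 1 + max(-1, -1) = 0
  height(39) = 1 + max(3, 0) = 4
  height(8) = 1 + max(-1, 4) = 5
Height = 5


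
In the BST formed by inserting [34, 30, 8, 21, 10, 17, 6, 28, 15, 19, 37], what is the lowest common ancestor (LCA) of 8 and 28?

Tree insertion order: [34, 30, 8, 21, 10, 17, 6, 28, 15, 19, 37]
Tree (level-order array): [34, 30, 37, 8, None, None, None, 6, 21, None, None, 10, 28, None, 17, None, None, 15, 19]
In a BST, the LCA of p=8, q=28 is the first node v on the
root-to-leaf path with p <= v <= q (go left if both < v, right if both > v).
Walk from root:
  at 34: both 8 and 28 < 34, go left
  at 30: both 8 and 28 < 30, go left
  at 8: 8 <= 8 <= 28, this is the LCA
LCA = 8


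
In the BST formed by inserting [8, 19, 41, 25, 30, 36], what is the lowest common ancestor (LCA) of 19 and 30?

Tree insertion order: [8, 19, 41, 25, 30, 36]
Tree (level-order array): [8, None, 19, None, 41, 25, None, None, 30, None, 36]
In a BST, the LCA of p=19, q=30 is the first node v on the
root-to-leaf path with p <= v <= q (go left if both < v, right if both > v).
Walk from root:
  at 8: both 19 and 30 > 8, go right
  at 19: 19 <= 19 <= 30, this is the LCA
LCA = 19


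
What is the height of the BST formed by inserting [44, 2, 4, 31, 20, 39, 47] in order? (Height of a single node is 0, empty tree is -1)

Insertion order: [44, 2, 4, 31, 20, 39, 47]
Tree (level-order array): [44, 2, 47, None, 4, None, None, None, 31, 20, 39]
Compute height bottom-up (empty subtree = -1):
  height(20) = 1 + max(-1, -1) = 0
  height(39) = 1 + max(-1, -1) = 0
  height(31) = 1 + max(0, 0) = 1
  height(4) = 1 + max(-1, 1) = 2
  height(2) = 1 + max(-1, 2) = 3
  height(47) = 1 + max(-1, -1) = 0
  height(44) = 1 + max(3, 0) = 4
Height = 4


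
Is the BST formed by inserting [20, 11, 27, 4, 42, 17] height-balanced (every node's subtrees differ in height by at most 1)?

Tree (level-order array): [20, 11, 27, 4, 17, None, 42]
Definition: a tree is height-balanced if, at every node, |h(left) - h(right)| <= 1 (empty subtree has height -1).
Bottom-up per-node check:
  node 4: h_left=-1, h_right=-1, diff=0 [OK], height=0
  node 17: h_left=-1, h_right=-1, diff=0 [OK], height=0
  node 11: h_left=0, h_right=0, diff=0 [OK], height=1
  node 42: h_left=-1, h_right=-1, diff=0 [OK], height=0
  node 27: h_left=-1, h_right=0, diff=1 [OK], height=1
  node 20: h_left=1, h_right=1, diff=0 [OK], height=2
All nodes satisfy the balance condition.
Result: Balanced


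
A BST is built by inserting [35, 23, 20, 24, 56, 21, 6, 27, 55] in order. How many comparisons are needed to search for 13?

Search path for 13: 35 -> 23 -> 20 -> 6
Found: False
Comparisons: 4


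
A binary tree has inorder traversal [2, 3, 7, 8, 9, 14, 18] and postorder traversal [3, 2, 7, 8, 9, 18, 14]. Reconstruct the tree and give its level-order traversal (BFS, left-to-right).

Inorder:   [2, 3, 7, 8, 9, 14, 18]
Postorder: [3, 2, 7, 8, 9, 18, 14]
Algorithm: postorder visits root last, so walk postorder right-to-left;
each value is the root of the current inorder slice — split it at that
value, recurse on the right subtree first, then the left.
Recursive splits:
  root=14; inorder splits into left=[2, 3, 7, 8, 9], right=[18]
  root=18; inorder splits into left=[], right=[]
  root=9; inorder splits into left=[2, 3, 7, 8], right=[]
  root=8; inorder splits into left=[2, 3, 7], right=[]
  root=7; inorder splits into left=[2, 3], right=[]
  root=2; inorder splits into left=[], right=[3]
  root=3; inorder splits into left=[], right=[]
Reconstructed level-order: [14, 9, 18, 8, 7, 2, 3]


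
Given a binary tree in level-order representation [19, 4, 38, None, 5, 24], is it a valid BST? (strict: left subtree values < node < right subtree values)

Level-order array: [19, 4, 38, None, 5, 24]
Validate using subtree bounds (lo, hi): at each node, require lo < value < hi,
then recurse left with hi=value and right with lo=value.
Preorder trace (stopping at first violation):
  at node 19 with bounds (-inf, +inf): OK
  at node 4 with bounds (-inf, 19): OK
  at node 5 with bounds (4, 19): OK
  at node 38 with bounds (19, +inf): OK
  at node 24 with bounds (19, 38): OK
No violation found at any node.
Result: Valid BST


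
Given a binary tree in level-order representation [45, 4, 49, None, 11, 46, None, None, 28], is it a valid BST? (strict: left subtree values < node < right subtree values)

Level-order array: [45, 4, 49, None, 11, 46, None, None, 28]
Validate using subtree bounds (lo, hi): at each node, require lo < value < hi,
then recurse left with hi=value and right with lo=value.
Preorder trace (stopping at first violation):
  at node 45 with bounds (-inf, +inf): OK
  at node 4 with bounds (-inf, 45): OK
  at node 11 with bounds (4, 45): OK
  at node 28 with bounds (11, 45): OK
  at node 49 with bounds (45, +inf): OK
  at node 46 with bounds (45, 49): OK
No violation found at any node.
Result: Valid BST


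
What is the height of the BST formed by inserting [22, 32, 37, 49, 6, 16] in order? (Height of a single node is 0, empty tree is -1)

Insertion order: [22, 32, 37, 49, 6, 16]
Tree (level-order array): [22, 6, 32, None, 16, None, 37, None, None, None, 49]
Compute height bottom-up (empty subtree = -1):
  height(16) = 1 + max(-1, -1) = 0
  height(6) = 1 + max(-1, 0) = 1
  height(49) = 1 + max(-1, -1) = 0
  height(37) = 1 + max(-1, 0) = 1
  height(32) = 1 + max(-1, 1) = 2
  height(22) = 1 + max(1, 2) = 3
Height = 3


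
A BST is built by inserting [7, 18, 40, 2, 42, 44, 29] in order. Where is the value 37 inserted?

Starting tree (level order): [7, 2, 18, None, None, None, 40, 29, 42, None, None, None, 44]
Insertion path: 7 -> 18 -> 40 -> 29
Result: insert 37 as right child of 29
Final tree (level order): [7, 2, 18, None, None, None, 40, 29, 42, None, 37, None, 44]


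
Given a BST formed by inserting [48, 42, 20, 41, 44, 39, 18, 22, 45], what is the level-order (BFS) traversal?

Tree insertion order: [48, 42, 20, 41, 44, 39, 18, 22, 45]
Tree (level-order array): [48, 42, None, 20, 44, 18, 41, None, 45, None, None, 39, None, None, None, 22]
BFS from the root, enqueuing left then right child of each popped node:
  queue [48] -> pop 48, enqueue [42], visited so far: [48]
  queue [42] -> pop 42, enqueue [20, 44], visited so far: [48, 42]
  queue [20, 44] -> pop 20, enqueue [18, 41], visited so far: [48, 42, 20]
  queue [44, 18, 41] -> pop 44, enqueue [45], visited so far: [48, 42, 20, 44]
  queue [18, 41, 45] -> pop 18, enqueue [none], visited so far: [48, 42, 20, 44, 18]
  queue [41, 45] -> pop 41, enqueue [39], visited so far: [48, 42, 20, 44, 18, 41]
  queue [45, 39] -> pop 45, enqueue [none], visited so far: [48, 42, 20, 44, 18, 41, 45]
  queue [39] -> pop 39, enqueue [22], visited so far: [48, 42, 20, 44, 18, 41, 45, 39]
  queue [22] -> pop 22, enqueue [none], visited so far: [48, 42, 20, 44, 18, 41, 45, 39, 22]
Result: [48, 42, 20, 44, 18, 41, 45, 39, 22]


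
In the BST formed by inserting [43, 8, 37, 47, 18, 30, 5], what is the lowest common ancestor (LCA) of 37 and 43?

Tree insertion order: [43, 8, 37, 47, 18, 30, 5]
Tree (level-order array): [43, 8, 47, 5, 37, None, None, None, None, 18, None, None, 30]
In a BST, the LCA of p=37, q=43 is the first node v on the
root-to-leaf path with p <= v <= q (go left if both < v, right if both > v).
Walk from root:
  at 43: 37 <= 43 <= 43, this is the LCA
LCA = 43


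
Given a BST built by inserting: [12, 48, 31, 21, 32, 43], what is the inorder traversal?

Tree insertion order: [12, 48, 31, 21, 32, 43]
Tree (level-order array): [12, None, 48, 31, None, 21, 32, None, None, None, 43]
Inorder traversal: [12, 21, 31, 32, 43, 48]


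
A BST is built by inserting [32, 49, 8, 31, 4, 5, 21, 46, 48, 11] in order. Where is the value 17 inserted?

Starting tree (level order): [32, 8, 49, 4, 31, 46, None, None, 5, 21, None, None, 48, None, None, 11]
Insertion path: 32 -> 8 -> 31 -> 21 -> 11
Result: insert 17 as right child of 11
Final tree (level order): [32, 8, 49, 4, 31, 46, None, None, 5, 21, None, None, 48, None, None, 11, None, None, None, None, 17]


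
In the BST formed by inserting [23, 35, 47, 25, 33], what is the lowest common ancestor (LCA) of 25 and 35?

Tree insertion order: [23, 35, 47, 25, 33]
Tree (level-order array): [23, None, 35, 25, 47, None, 33]
In a BST, the LCA of p=25, q=35 is the first node v on the
root-to-leaf path with p <= v <= q (go left if both < v, right if both > v).
Walk from root:
  at 23: both 25 and 35 > 23, go right
  at 35: 25 <= 35 <= 35, this is the LCA
LCA = 35


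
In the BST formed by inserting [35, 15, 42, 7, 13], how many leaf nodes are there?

Tree built from: [35, 15, 42, 7, 13]
Tree (level-order array): [35, 15, 42, 7, None, None, None, None, 13]
Rule: A leaf has 0 children.
Per-node child counts:
  node 35: 2 child(ren)
  node 15: 1 child(ren)
  node 7: 1 child(ren)
  node 13: 0 child(ren)
  node 42: 0 child(ren)
Matching nodes: [13, 42]
Count of leaf nodes: 2


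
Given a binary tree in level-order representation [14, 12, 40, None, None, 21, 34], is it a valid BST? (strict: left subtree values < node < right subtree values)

Level-order array: [14, 12, 40, None, None, 21, 34]
Validate using subtree bounds (lo, hi): at each node, require lo < value < hi,
then recurse left with hi=value and right with lo=value.
Preorder trace (stopping at first violation):
  at node 14 with bounds (-inf, +inf): OK
  at node 12 with bounds (-inf, 14): OK
  at node 40 with bounds (14, +inf): OK
  at node 21 with bounds (14, 40): OK
  at node 34 with bounds (40, +inf): VIOLATION
Node 34 violates its bound: not (40 < 34 < +inf).
Result: Not a valid BST


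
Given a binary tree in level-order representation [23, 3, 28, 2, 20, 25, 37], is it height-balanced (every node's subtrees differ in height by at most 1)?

Tree (level-order array): [23, 3, 28, 2, 20, 25, 37]
Definition: a tree is height-balanced if, at every node, |h(left) - h(right)| <= 1 (empty subtree has height -1).
Bottom-up per-node check:
  node 2: h_left=-1, h_right=-1, diff=0 [OK], height=0
  node 20: h_left=-1, h_right=-1, diff=0 [OK], height=0
  node 3: h_left=0, h_right=0, diff=0 [OK], height=1
  node 25: h_left=-1, h_right=-1, diff=0 [OK], height=0
  node 37: h_left=-1, h_right=-1, diff=0 [OK], height=0
  node 28: h_left=0, h_right=0, diff=0 [OK], height=1
  node 23: h_left=1, h_right=1, diff=0 [OK], height=2
All nodes satisfy the balance condition.
Result: Balanced


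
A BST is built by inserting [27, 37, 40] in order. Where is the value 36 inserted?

Starting tree (level order): [27, None, 37, None, 40]
Insertion path: 27 -> 37
Result: insert 36 as left child of 37
Final tree (level order): [27, None, 37, 36, 40]


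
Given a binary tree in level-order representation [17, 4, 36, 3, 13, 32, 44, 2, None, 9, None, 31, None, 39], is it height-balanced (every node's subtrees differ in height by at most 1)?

Tree (level-order array): [17, 4, 36, 3, 13, 32, 44, 2, None, 9, None, 31, None, 39]
Definition: a tree is height-balanced if, at every node, |h(left) - h(right)| <= 1 (empty subtree has height -1).
Bottom-up per-node check:
  node 2: h_left=-1, h_right=-1, diff=0 [OK], height=0
  node 3: h_left=0, h_right=-1, diff=1 [OK], height=1
  node 9: h_left=-1, h_right=-1, diff=0 [OK], height=0
  node 13: h_left=0, h_right=-1, diff=1 [OK], height=1
  node 4: h_left=1, h_right=1, diff=0 [OK], height=2
  node 31: h_left=-1, h_right=-1, diff=0 [OK], height=0
  node 32: h_left=0, h_right=-1, diff=1 [OK], height=1
  node 39: h_left=-1, h_right=-1, diff=0 [OK], height=0
  node 44: h_left=0, h_right=-1, diff=1 [OK], height=1
  node 36: h_left=1, h_right=1, diff=0 [OK], height=2
  node 17: h_left=2, h_right=2, diff=0 [OK], height=3
All nodes satisfy the balance condition.
Result: Balanced


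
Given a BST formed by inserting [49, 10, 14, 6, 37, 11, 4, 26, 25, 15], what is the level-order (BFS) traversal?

Tree insertion order: [49, 10, 14, 6, 37, 11, 4, 26, 25, 15]
Tree (level-order array): [49, 10, None, 6, 14, 4, None, 11, 37, None, None, None, None, 26, None, 25, None, 15]
BFS from the root, enqueuing left then right child of each popped node:
  queue [49] -> pop 49, enqueue [10], visited so far: [49]
  queue [10] -> pop 10, enqueue [6, 14], visited so far: [49, 10]
  queue [6, 14] -> pop 6, enqueue [4], visited so far: [49, 10, 6]
  queue [14, 4] -> pop 14, enqueue [11, 37], visited so far: [49, 10, 6, 14]
  queue [4, 11, 37] -> pop 4, enqueue [none], visited so far: [49, 10, 6, 14, 4]
  queue [11, 37] -> pop 11, enqueue [none], visited so far: [49, 10, 6, 14, 4, 11]
  queue [37] -> pop 37, enqueue [26], visited so far: [49, 10, 6, 14, 4, 11, 37]
  queue [26] -> pop 26, enqueue [25], visited so far: [49, 10, 6, 14, 4, 11, 37, 26]
  queue [25] -> pop 25, enqueue [15], visited so far: [49, 10, 6, 14, 4, 11, 37, 26, 25]
  queue [15] -> pop 15, enqueue [none], visited so far: [49, 10, 6, 14, 4, 11, 37, 26, 25, 15]
Result: [49, 10, 6, 14, 4, 11, 37, 26, 25, 15]


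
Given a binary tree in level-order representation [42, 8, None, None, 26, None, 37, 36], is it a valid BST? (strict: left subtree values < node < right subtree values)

Level-order array: [42, 8, None, None, 26, None, 37, 36]
Validate using subtree bounds (lo, hi): at each node, require lo < value < hi,
then recurse left with hi=value and right with lo=value.
Preorder trace (stopping at first violation):
  at node 42 with bounds (-inf, +inf): OK
  at node 8 with bounds (-inf, 42): OK
  at node 26 with bounds (8, 42): OK
  at node 37 with bounds (26, 42): OK
  at node 36 with bounds (26, 37): OK
No violation found at any node.
Result: Valid BST


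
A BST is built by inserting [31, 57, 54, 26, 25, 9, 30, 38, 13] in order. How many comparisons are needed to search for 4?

Search path for 4: 31 -> 26 -> 25 -> 9
Found: False
Comparisons: 4


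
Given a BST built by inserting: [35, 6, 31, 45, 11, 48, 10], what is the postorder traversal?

Tree insertion order: [35, 6, 31, 45, 11, 48, 10]
Tree (level-order array): [35, 6, 45, None, 31, None, 48, 11, None, None, None, 10]
Postorder traversal: [10, 11, 31, 6, 48, 45, 35]


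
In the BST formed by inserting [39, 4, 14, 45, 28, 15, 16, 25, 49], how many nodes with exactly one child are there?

Tree built from: [39, 4, 14, 45, 28, 15, 16, 25, 49]
Tree (level-order array): [39, 4, 45, None, 14, None, 49, None, 28, None, None, 15, None, None, 16, None, 25]
Rule: These are nodes with exactly 1 non-null child.
Per-node child counts:
  node 39: 2 child(ren)
  node 4: 1 child(ren)
  node 14: 1 child(ren)
  node 28: 1 child(ren)
  node 15: 1 child(ren)
  node 16: 1 child(ren)
  node 25: 0 child(ren)
  node 45: 1 child(ren)
  node 49: 0 child(ren)
Matching nodes: [4, 14, 28, 15, 16, 45]
Count of nodes with exactly one child: 6


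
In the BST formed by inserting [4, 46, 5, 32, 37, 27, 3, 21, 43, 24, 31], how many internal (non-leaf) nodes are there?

Tree built from: [4, 46, 5, 32, 37, 27, 3, 21, 43, 24, 31]
Tree (level-order array): [4, 3, 46, None, None, 5, None, None, 32, 27, 37, 21, 31, None, 43, None, 24]
Rule: An internal node has at least one child.
Per-node child counts:
  node 4: 2 child(ren)
  node 3: 0 child(ren)
  node 46: 1 child(ren)
  node 5: 1 child(ren)
  node 32: 2 child(ren)
  node 27: 2 child(ren)
  node 21: 1 child(ren)
  node 24: 0 child(ren)
  node 31: 0 child(ren)
  node 37: 1 child(ren)
  node 43: 0 child(ren)
Matching nodes: [4, 46, 5, 32, 27, 21, 37]
Count of internal (non-leaf) nodes: 7


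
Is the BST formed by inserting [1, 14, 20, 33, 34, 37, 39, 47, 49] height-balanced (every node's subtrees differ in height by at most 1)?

Tree (level-order array): [1, None, 14, None, 20, None, 33, None, 34, None, 37, None, 39, None, 47, None, 49]
Definition: a tree is height-balanced if, at every node, |h(left) - h(right)| <= 1 (empty subtree has height -1).
Bottom-up per-node check:
  node 49: h_left=-1, h_right=-1, diff=0 [OK], height=0
  node 47: h_left=-1, h_right=0, diff=1 [OK], height=1
  node 39: h_left=-1, h_right=1, diff=2 [FAIL (|-1-1|=2 > 1)], height=2
  node 37: h_left=-1, h_right=2, diff=3 [FAIL (|-1-2|=3 > 1)], height=3
  node 34: h_left=-1, h_right=3, diff=4 [FAIL (|-1-3|=4 > 1)], height=4
  node 33: h_left=-1, h_right=4, diff=5 [FAIL (|-1-4|=5 > 1)], height=5
  node 20: h_left=-1, h_right=5, diff=6 [FAIL (|-1-5|=6 > 1)], height=6
  node 14: h_left=-1, h_right=6, diff=7 [FAIL (|-1-6|=7 > 1)], height=7
  node 1: h_left=-1, h_right=7, diff=8 [FAIL (|-1-7|=8 > 1)], height=8
Node 39 violates the condition: |-1 - 1| = 2 > 1.
Result: Not balanced


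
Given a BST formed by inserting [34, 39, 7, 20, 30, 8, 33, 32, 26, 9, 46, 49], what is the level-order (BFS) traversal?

Tree insertion order: [34, 39, 7, 20, 30, 8, 33, 32, 26, 9, 46, 49]
Tree (level-order array): [34, 7, 39, None, 20, None, 46, 8, 30, None, 49, None, 9, 26, 33, None, None, None, None, None, None, 32]
BFS from the root, enqueuing left then right child of each popped node:
  queue [34] -> pop 34, enqueue [7, 39], visited so far: [34]
  queue [7, 39] -> pop 7, enqueue [20], visited so far: [34, 7]
  queue [39, 20] -> pop 39, enqueue [46], visited so far: [34, 7, 39]
  queue [20, 46] -> pop 20, enqueue [8, 30], visited so far: [34, 7, 39, 20]
  queue [46, 8, 30] -> pop 46, enqueue [49], visited so far: [34, 7, 39, 20, 46]
  queue [8, 30, 49] -> pop 8, enqueue [9], visited so far: [34, 7, 39, 20, 46, 8]
  queue [30, 49, 9] -> pop 30, enqueue [26, 33], visited so far: [34, 7, 39, 20, 46, 8, 30]
  queue [49, 9, 26, 33] -> pop 49, enqueue [none], visited so far: [34, 7, 39, 20, 46, 8, 30, 49]
  queue [9, 26, 33] -> pop 9, enqueue [none], visited so far: [34, 7, 39, 20, 46, 8, 30, 49, 9]
  queue [26, 33] -> pop 26, enqueue [none], visited so far: [34, 7, 39, 20, 46, 8, 30, 49, 9, 26]
  queue [33] -> pop 33, enqueue [32], visited so far: [34, 7, 39, 20, 46, 8, 30, 49, 9, 26, 33]
  queue [32] -> pop 32, enqueue [none], visited so far: [34, 7, 39, 20, 46, 8, 30, 49, 9, 26, 33, 32]
Result: [34, 7, 39, 20, 46, 8, 30, 49, 9, 26, 33, 32]


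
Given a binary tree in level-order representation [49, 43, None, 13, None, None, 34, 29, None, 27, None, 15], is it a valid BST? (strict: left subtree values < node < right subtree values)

Level-order array: [49, 43, None, 13, None, None, 34, 29, None, 27, None, 15]
Validate using subtree bounds (lo, hi): at each node, require lo < value < hi,
then recurse left with hi=value and right with lo=value.
Preorder trace (stopping at first violation):
  at node 49 with bounds (-inf, +inf): OK
  at node 43 with bounds (-inf, 49): OK
  at node 13 with bounds (-inf, 43): OK
  at node 34 with bounds (13, 43): OK
  at node 29 with bounds (13, 34): OK
  at node 27 with bounds (13, 29): OK
  at node 15 with bounds (13, 27): OK
No violation found at any node.
Result: Valid BST


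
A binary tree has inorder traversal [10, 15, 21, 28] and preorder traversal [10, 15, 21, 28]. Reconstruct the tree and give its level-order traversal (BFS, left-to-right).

Inorder:  [10, 15, 21, 28]
Preorder: [10, 15, 21, 28]
Algorithm: preorder visits root first, so consume preorder in order;
for each root, split the current inorder slice at that value into
left-subtree inorder and right-subtree inorder, then recurse.
Recursive splits:
  root=10; inorder splits into left=[], right=[15, 21, 28]
  root=15; inorder splits into left=[], right=[21, 28]
  root=21; inorder splits into left=[], right=[28]
  root=28; inorder splits into left=[], right=[]
Reconstructed level-order: [10, 15, 21, 28]


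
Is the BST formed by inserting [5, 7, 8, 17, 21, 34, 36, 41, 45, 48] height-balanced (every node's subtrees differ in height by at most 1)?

Tree (level-order array): [5, None, 7, None, 8, None, 17, None, 21, None, 34, None, 36, None, 41, None, 45, None, 48]
Definition: a tree is height-balanced if, at every node, |h(left) - h(right)| <= 1 (empty subtree has height -1).
Bottom-up per-node check:
  node 48: h_left=-1, h_right=-1, diff=0 [OK], height=0
  node 45: h_left=-1, h_right=0, diff=1 [OK], height=1
  node 41: h_left=-1, h_right=1, diff=2 [FAIL (|-1-1|=2 > 1)], height=2
  node 36: h_left=-1, h_right=2, diff=3 [FAIL (|-1-2|=3 > 1)], height=3
  node 34: h_left=-1, h_right=3, diff=4 [FAIL (|-1-3|=4 > 1)], height=4
  node 21: h_left=-1, h_right=4, diff=5 [FAIL (|-1-4|=5 > 1)], height=5
  node 17: h_left=-1, h_right=5, diff=6 [FAIL (|-1-5|=6 > 1)], height=6
  node 8: h_left=-1, h_right=6, diff=7 [FAIL (|-1-6|=7 > 1)], height=7
  node 7: h_left=-1, h_right=7, diff=8 [FAIL (|-1-7|=8 > 1)], height=8
  node 5: h_left=-1, h_right=8, diff=9 [FAIL (|-1-8|=9 > 1)], height=9
Node 41 violates the condition: |-1 - 1| = 2 > 1.
Result: Not balanced


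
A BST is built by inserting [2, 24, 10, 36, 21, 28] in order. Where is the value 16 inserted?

Starting tree (level order): [2, None, 24, 10, 36, None, 21, 28]
Insertion path: 2 -> 24 -> 10 -> 21
Result: insert 16 as left child of 21
Final tree (level order): [2, None, 24, 10, 36, None, 21, 28, None, 16]


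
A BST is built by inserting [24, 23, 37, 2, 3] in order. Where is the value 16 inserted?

Starting tree (level order): [24, 23, 37, 2, None, None, None, None, 3]
Insertion path: 24 -> 23 -> 2 -> 3
Result: insert 16 as right child of 3
Final tree (level order): [24, 23, 37, 2, None, None, None, None, 3, None, 16]


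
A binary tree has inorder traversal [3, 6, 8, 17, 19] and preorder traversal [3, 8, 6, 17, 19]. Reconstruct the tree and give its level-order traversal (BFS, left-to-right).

Inorder:  [3, 6, 8, 17, 19]
Preorder: [3, 8, 6, 17, 19]
Algorithm: preorder visits root first, so consume preorder in order;
for each root, split the current inorder slice at that value into
left-subtree inorder and right-subtree inorder, then recurse.
Recursive splits:
  root=3; inorder splits into left=[], right=[6, 8, 17, 19]
  root=8; inorder splits into left=[6], right=[17, 19]
  root=6; inorder splits into left=[], right=[]
  root=17; inorder splits into left=[], right=[19]
  root=19; inorder splits into left=[], right=[]
Reconstructed level-order: [3, 8, 6, 17, 19]


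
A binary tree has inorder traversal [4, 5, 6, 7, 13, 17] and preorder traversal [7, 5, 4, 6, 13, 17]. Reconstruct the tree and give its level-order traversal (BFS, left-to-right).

Inorder:  [4, 5, 6, 7, 13, 17]
Preorder: [7, 5, 4, 6, 13, 17]
Algorithm: preorder visits root first, so consume preorder in order;
for each root, split the current inorder slice at that value into
left-subtree inorder and right-subtree inorder, then recurse.
Recursive splits:
  root=7; inorder splits into left=[4, 5, 6], right=[13, 17]
  root=5; inorder splits into left=[4], right=[6]
  root=4; inorder splits into left=[], right=[]
  root=6; inorder splits into left=[], right=[]
  root=13; inorder splits into left=[], right=[17]
  root=17; inorder splits into left=[], right=[]
Reconstructed level-order: [7, 5, 13, 4, 6, 17]


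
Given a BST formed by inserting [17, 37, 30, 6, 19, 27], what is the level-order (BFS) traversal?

Tree insertion order: [17, 37, 30, 6, 19, 27]
Tree (level-order array): [17, 6, 37, None, None, 30, None, 19, None, None, 27]
BFS from the root, enqueuing left then right child of each popped node:
  queue [17] -> pop 17, enqueue [6, 37], visited so far: [17]
  queue [6, 37] -> pop 6, enqueue [none], visited so far: [17, 6]
  queue [37] -> pop 37, enqueue [30], visited so far: [17, 6, 37]
  queue [30] -> pop 30, enqueue [19], visited so far: [17, 6, 37, 30]
  queue [19] -> pop 19, enqueue [27], visited so far: [17, 6, 37, 30, 19]
  queue [27] -> pop 27, enqueue [none], visited so far: [17, 6, 37, 30, 19, 27]
Result: [17, 6, 37, 30, 19, 27]


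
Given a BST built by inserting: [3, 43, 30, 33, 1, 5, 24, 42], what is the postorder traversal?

Tree insertion order: [3, 43, 30, 33, 1, 5, 24, 42]
Tree (level-order array): [3, 1, 43, None, None, 30, None, 5, 33, None, 24, None, 42]
Postorder traversal: [1, 24, 5, 42, 33, 30, 43, 3]


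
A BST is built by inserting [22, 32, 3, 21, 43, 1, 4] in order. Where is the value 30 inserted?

Starting tree (level order): [22, 3, 32, 1, 21, None, 43, None, None, 4]
Insertion path: 22 -> 32
Result: insert 30 as left child of 32
Final tree (level order): [22, 3, 32, 1, 21, 30, 43, None, None, 4]


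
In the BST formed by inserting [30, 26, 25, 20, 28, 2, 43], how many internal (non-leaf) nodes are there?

Tree built from: [30, 26, 25, 20, 28, 2, 43]
Tree (level-order array): [30, 26, 43, 25, 28, None, None, 20, None, None, None, 2]
Rule: An internal node has at least one child.
Per-node child counts:
  node 30: 2 child(ren)
  node 26: 2 child(ren)
  node 25: 1 child(ren)
  node 20: 1 child(ren)
  node 2: 0 child(ren)
  node 28: 0 child(ren)
  node 43: 0 child(ren)
Matching nodes: [30, 26, 25, 20]
Count of internal (non-leaf) nodes: 4


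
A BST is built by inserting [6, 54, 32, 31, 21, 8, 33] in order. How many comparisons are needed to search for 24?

Search path for 24: 6 -> 54 -> 32 -> 31 -> 21
Found: False
Comparisons: 5


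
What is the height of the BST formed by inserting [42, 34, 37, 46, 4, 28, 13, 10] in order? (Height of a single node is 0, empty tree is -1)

Insertion order: [42, 34, 37, 46, 4, 28, 13, 10]
Tree (level-order array): [42, 34, 46, 4, 37, None, None, None, 28, None, None, 13, None, 10]
Compute height bottom-up (empty subtree = -1):
  height(10) = 1 + max(-1, -1) = 0
  height(13) = 1 + max(0, -1) = 1
  height(28) = 1 + max(1, -1) = 2
  height(4) = 1 + max(-1, 2) = 3
  height(37) = 1 + max(-1, -1) = 0
  height(34) = 1 + max(3, 0) = 4
  height(46) = 1 + max(-1, -1) = 0
  height(42) = 1 + max(4, 0) = 5
Height = 5


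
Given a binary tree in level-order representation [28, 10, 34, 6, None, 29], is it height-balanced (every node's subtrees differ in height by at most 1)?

Tree (level-order array): [28, 10, 34, 6, None, 29]
Definition: a tree is height-balanced if, at every node, |h(left) - h(right)| <= 1 (empty subtree has height -1).
Bottom-up per-node check:
  node 6: h_left=-1, h_right=-1, diff=0 [OK], height=0
  node 10: h_left=0, h_right=-1, diff=1 [OK], height=1
  node 29: h_left=-1, h_right=-1, diff=0 [OK], height=0
  node 34: h_left=0, h_right=-1, diff=1 [OK], height=1
  node 28: h_left=1, h_right=1, diff=0 [OK], height=2
All nodes satisfy the balance condition.
Result: Balanced


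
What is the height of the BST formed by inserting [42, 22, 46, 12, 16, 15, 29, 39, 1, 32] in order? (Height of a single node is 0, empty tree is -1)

Insertion order: [42, 22, 46, 12, 16, 15, 29, 39, 1, 32]
Tree (level-order array): [42, 22, 46, 12, 29, None, None, 1, 16, None, 39, None, None, 15, None, 32]
Compute height bottom-up (empty subtree = -1):
  height(1) = 1 + max(-1, -1) = 0
  height(15) = 1 + max(-1, -1) = 0
  height(16) = 1 + max(0, -1) = 1
  height(12) = 1 + max(0, 1) = 2
  height(32) = 1 + max(-1, -1) = 0
  height(39) = 1 + max(0, -1) = 1
  height(29) = 1 + max(-1, 1) = 2
  height(22) = 1 + max(2, 2) = 3
  height(46) = 1 + max(-1, -1) = 0
  height(42) = 1 + max(3, 0) = 4
Height = 4


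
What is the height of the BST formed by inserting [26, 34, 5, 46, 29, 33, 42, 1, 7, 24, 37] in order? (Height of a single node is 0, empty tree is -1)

Insertion order: [26, 34, 5, 46, 29, 33, 42, 1, 7, 24, 37]
Tree (level-order array): [26, 5, 34, 1, 7, 29, 46, None, None, None, 24, None, 33, 42, None, None, None, None, None, 37]
Compute height bottom-up (empty subtree = -1):
  height(1) = 1 + max(-1, -1) = 0
  height(24) = 1 + max(-1, -1) = 0
  height(7) = 1 + max(-1, 0) = 1
  height(5) = 1 + max(0, 1) = 2
  height(33) = 1 + max(-1, -1) = 0
  height(29) = 1 + max(-1, 0) = 1
  height(37) = 1 + max(-1, -1) = 0
  height(42) = 1 + max(0, -1) = 1
  height(46) = 1 + max(1, -1) = 2
  height(34) = 1 + max(1, 2) = 3
  height(26) = 1 + max(2, 3) = 4
Height = 4
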